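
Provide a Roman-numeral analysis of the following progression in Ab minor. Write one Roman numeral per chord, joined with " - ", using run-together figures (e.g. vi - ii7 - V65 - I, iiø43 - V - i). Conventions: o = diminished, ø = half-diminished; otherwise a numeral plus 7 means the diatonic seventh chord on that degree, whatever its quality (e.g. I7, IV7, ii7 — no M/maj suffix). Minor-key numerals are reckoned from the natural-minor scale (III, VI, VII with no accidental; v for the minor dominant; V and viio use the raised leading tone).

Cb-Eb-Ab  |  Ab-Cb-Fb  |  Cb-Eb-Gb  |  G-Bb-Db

i6 - VI6 - III - viio

Cb-Eb-Ab: minor triad on Ab = scale degree 1 → i6.
Ab-Cb-Fb: root Fb is the submediant; major triad there is VI6.
Cb-Eb-Gb: root Cb is the mediant; major triad there is III.
G-Bb-Db has root G, degree 7 in Ab minor, so viio.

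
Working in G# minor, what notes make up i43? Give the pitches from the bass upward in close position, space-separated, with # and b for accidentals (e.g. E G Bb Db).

The numeral's case and figure indicate a minor seventh chord. In G# minor its root, the first degree, is G#.
Stacking thirds from G# gives G#-B-D#-F#.
The figured bass 43 indicates second inversion, placing the fifth (D#) in the bass: D#-F#-G#-B.

D# F# G# B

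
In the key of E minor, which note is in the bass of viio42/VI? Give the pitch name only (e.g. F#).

Ab

The applied chord viio42/VI is rooted on B: B-D-F-Ab.
The figure 42 means third inversion — the seventh is in the bass.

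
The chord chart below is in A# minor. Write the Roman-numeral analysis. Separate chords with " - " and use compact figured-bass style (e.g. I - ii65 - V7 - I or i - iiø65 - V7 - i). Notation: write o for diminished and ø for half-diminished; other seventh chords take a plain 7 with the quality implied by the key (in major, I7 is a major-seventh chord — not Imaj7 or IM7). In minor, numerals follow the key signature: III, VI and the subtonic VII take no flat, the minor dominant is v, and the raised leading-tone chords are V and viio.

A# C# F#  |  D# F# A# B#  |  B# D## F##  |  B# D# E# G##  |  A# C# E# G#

A#-C#-F# has root F#, degree 6 in A# minor, so VI6.
D#-F#-A#-B#: half-diminished seventh chord on B# = scale degree 2 → iiø65.
B#-D##-F## is the secondary dominant of V (major triad on B#): V/V.
B#-D#-E#-G##: dominant seventh chord on E# = scale degree 5 → V43.
A#-C#-E#-G#: minor seventh chord on A# = scale degree 1 → i7.

VI6 - iiø65 - V/V - V43 - i7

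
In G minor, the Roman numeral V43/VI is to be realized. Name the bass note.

F

The applied chord V43/VI is rooted on Bb: Bb-D-F-Ab.
The figure 43 means second inversion — the fifth is in the bass.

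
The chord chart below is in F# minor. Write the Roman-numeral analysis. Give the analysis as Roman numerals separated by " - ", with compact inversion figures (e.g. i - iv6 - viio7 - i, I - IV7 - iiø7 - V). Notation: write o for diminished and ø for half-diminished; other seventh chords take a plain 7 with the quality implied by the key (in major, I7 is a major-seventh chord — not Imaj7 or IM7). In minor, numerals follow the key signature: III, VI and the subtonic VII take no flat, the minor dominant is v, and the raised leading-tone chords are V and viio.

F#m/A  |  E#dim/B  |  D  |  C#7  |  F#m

i6 - viio64 - VI - V7 - i

F#m/A has root F#, degree 1 in F# minor, so i6.
E#dim/B: diminished triad on E# = scale degree 7 → viio64.
D: major triad on D = scale degree 6 → VI.
C#7 has root C#, degree 5 in F# minor, so V7.
F#m has root F#, degree 1 in F# minor, so i.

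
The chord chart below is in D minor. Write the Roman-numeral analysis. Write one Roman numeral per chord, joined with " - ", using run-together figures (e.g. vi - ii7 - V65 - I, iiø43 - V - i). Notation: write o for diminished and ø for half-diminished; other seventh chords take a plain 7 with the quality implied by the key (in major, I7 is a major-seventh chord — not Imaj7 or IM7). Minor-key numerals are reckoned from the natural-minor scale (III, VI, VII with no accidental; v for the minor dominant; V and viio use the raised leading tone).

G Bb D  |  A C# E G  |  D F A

iv - V7 - i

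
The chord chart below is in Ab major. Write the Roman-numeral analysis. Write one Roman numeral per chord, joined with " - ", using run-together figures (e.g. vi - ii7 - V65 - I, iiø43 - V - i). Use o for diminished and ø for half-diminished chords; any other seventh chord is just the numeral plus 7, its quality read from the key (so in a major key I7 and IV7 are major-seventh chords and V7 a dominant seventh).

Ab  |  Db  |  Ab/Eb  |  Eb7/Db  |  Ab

Ab: root Ab is the tonic; major triad there is I.
Db: major triad on Db = scale degree 4 → IV.
Ab/Eb has root Ab, degree 1 in Ab major, so I64.
Eb7/Db has root Eb, degree 5 in Ab major, so V42.
Ab has root Ab, degree 1 in Ab major, so I.

I - IV - I64 - V42 - I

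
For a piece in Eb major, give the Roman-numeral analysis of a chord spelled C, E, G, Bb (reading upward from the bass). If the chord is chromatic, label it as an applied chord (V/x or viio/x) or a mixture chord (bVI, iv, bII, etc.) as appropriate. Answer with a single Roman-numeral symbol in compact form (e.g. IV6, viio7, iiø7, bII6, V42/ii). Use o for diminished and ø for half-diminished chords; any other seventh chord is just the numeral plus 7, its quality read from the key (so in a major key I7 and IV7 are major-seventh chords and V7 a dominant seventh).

V7/ii

Stacked in thirds the chord is C-E-G-Bb: a dominant seventh chord on C.
C is not a diatonic chord root with this quality in Eb major, but it lies a perfect fifth above F (ii), so the chord functions as an applied dominant of ii.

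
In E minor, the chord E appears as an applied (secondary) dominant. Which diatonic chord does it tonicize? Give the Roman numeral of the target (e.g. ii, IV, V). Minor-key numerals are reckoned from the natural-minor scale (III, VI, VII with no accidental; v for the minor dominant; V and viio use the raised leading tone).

The chord is a major triad on E.
A dominant resolves down a perfect fifth: E → A. In E minor, A is scale degree 4, i.e. iv.

iv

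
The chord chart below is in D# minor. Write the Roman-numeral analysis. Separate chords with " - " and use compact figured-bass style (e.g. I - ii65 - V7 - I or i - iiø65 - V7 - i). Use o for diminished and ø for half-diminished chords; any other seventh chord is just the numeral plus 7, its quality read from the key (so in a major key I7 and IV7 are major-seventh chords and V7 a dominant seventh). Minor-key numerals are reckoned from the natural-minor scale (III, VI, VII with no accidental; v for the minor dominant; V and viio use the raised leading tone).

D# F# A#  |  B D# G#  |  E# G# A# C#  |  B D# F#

i - iv6 - v43 - VI

D#-F#-A#: root D# is the tonic; minor triad there is i.
B-D#-G# has root G#, degree 4 in D# minor, so iv6.
E#-G#-A#-C#: root A# is the dominant; minor seventh chord there is v43.
B-D#-F#: root B is the submediant; major triad there is VI.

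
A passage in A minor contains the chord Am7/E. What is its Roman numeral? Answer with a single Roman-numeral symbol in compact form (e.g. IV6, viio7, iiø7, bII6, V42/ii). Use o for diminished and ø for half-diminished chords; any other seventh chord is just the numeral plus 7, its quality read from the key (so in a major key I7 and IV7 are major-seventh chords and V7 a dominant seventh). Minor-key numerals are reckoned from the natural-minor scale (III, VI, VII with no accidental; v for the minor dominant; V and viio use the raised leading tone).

i43

The pitches A-C-E-G form a minor seventh chord rooted on A.
In A minor, A is the tonic; the diatonic minor seventh chord there is i7.
With E in the bass the chord is in second inversion, so the figured bass is 43.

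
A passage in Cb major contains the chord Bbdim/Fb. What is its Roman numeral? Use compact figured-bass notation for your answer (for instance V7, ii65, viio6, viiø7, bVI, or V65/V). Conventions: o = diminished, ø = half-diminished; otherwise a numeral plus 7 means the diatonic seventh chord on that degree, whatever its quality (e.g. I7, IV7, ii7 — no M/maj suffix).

viio64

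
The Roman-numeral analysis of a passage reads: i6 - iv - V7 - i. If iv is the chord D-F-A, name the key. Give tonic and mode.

The chord Dm is a minor triad rooted on D; its label is iv.
Counting down 3 scale steps from D places the tonic on A; a minor triad on degree 4 is diatonic only in minor.

A minor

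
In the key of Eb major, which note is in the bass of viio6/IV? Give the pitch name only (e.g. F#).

Bb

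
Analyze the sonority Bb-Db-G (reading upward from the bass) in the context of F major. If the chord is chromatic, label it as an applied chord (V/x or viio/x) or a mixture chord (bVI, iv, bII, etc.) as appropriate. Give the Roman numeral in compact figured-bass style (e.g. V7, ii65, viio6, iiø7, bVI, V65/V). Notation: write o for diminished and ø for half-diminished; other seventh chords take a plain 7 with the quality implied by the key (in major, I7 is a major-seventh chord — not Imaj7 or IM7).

iio6

The pitches G-Bb-Db form a diminished triad rooted on G.
G is the second degree of F major. This is the diminished supertonic triad, borrowed from the parallel minor.
With Bb in the bass the chord is in first inversion, so the figured bass is 6.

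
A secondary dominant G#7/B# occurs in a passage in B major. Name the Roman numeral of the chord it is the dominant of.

The chord is a dominant seventh chord on G#.
A dominant resolves down a perfect fifth: G# → C#. In B major, C# is scale degree 2, i.e. ii.

ii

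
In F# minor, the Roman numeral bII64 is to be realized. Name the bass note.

D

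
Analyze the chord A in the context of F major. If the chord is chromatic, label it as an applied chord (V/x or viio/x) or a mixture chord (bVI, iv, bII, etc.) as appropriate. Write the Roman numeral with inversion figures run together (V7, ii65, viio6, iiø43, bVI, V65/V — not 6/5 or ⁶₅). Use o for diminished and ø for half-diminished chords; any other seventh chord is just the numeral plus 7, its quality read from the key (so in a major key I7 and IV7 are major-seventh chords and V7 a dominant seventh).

V/vi

Stacked in thirds the chord is A-C#-E: a major triad on A.
A is not a diatonic chord root with this quality in F major, but it lies a perfect fifth above D (vi), so the chord functions as an applied dominant of vi.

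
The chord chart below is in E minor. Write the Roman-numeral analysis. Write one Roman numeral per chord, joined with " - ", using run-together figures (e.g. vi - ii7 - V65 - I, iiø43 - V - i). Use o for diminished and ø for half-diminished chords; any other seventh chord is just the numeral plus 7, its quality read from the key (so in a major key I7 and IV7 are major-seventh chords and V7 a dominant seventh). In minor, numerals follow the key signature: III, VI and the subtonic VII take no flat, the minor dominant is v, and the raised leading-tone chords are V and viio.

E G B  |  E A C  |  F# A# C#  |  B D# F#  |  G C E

i - iv64 - V/V - V - VI64

E-G-B: minor triad on E = scale degree 1 → i.
E-A-C: minor triad on A = scale degree 4 → iv64.
F#-A#-C# is the secondary dominant of V (major triad on F#): V/V.
B-D#-F# has root B, degree 5 in E minor, so V.
G-C-E: major triad on C = scale degree 6 → VI64.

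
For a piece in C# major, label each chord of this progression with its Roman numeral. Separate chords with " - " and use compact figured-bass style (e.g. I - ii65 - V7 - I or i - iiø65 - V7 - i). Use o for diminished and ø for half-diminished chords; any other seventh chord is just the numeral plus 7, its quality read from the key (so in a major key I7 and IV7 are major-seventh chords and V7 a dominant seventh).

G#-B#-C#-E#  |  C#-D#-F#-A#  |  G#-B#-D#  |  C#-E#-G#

I43 - ii42 - V - I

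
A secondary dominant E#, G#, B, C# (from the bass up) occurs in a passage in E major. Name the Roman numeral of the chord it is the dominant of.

The chord is a dominant seventh chord on C#.
A dominant resolves down a perfect fifth: C# → F#. In E major, F# is scale degree 2, i.e. ii.

ii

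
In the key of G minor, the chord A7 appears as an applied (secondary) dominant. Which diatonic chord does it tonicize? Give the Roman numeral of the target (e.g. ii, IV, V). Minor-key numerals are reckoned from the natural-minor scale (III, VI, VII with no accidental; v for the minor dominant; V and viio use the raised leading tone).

V

The chord is a dominant seventh chord on A.
A dominant resolves down a perfect fifth: A → D. In G minor, D is scale degree 5, i.e. V.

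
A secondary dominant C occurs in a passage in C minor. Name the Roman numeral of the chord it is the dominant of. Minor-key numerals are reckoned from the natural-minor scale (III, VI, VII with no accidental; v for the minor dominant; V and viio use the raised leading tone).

iv

The chord is a major triad on C.
A dominant resolves down a perfect fifth: C → F. In C minor, F is scale degree 4, i.e. iv.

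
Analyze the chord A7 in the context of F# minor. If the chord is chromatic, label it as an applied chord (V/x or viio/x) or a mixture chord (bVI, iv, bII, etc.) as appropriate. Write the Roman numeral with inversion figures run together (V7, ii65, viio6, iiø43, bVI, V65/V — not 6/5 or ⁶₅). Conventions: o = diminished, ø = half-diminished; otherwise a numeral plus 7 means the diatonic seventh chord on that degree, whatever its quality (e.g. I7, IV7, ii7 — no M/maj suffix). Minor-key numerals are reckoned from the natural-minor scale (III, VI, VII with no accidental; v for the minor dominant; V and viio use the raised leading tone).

The pitches A-C#-E-G form a dominant seventh chord rooted on A.
A is not a diatonic chord root with this quality in F# minor, but it lies a perfect fifth above D (VI), so the chord functions as an applied dominant of VI.

V7/VI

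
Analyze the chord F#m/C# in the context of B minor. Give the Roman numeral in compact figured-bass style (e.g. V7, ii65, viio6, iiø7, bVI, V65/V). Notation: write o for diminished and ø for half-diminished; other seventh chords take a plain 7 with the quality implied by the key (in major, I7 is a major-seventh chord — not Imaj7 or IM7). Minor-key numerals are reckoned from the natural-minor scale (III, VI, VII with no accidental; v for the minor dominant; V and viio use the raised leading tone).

v64

Stacked in thirds the chord is F#-A-C#: a minor triad on F#.
F# is scale degree 5 in B minor, and a minor triad on that degree is written v.
With C# in the bass the chord is in second inversion, so the figured bass is 64.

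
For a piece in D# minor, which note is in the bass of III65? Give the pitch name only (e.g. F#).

A#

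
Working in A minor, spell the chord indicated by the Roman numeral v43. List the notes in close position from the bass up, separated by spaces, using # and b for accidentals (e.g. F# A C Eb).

B D E G

In A minor, scale degree 5 is E, and the diatonic chord built there is a minor seventh chord.
That chord is spelled E-G-B-D.
The figured bass 43 indicates second inversion, placing the fifth (B) in the bass: B-D-E-G.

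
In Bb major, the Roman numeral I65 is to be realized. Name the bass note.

D

I in Bb major has root Bb; the chord is Bb-D-F-A.
The figure 65 means first inversion — the third is in the bass.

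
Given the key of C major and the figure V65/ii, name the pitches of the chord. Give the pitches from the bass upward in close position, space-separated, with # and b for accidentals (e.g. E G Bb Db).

C# E G A

The slash means an applied dominant: we want the dominant of ii. In C major, ii is D minor, and its dominant is built on A.
Building a dominant seventh chord on A gives A-C#-E-G.
With the 65 figure the chord is in first inversion; from the bass C# upward in close position it reads C#-E-G-A.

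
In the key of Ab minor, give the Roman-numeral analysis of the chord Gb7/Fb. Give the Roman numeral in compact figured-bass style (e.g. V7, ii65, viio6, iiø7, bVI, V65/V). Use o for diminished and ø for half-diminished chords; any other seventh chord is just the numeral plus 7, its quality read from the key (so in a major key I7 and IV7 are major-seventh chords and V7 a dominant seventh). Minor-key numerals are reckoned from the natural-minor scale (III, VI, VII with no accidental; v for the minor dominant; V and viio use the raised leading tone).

Stacked in thirds the chord is Gb-Bb-Db-Fb: a dominant seventh chord on Gb.
Gb is scale degree 7 in Ab minor, and a dominant seventh chord on that degree is written VII7.
With Fb in the bass the chord is in third inversion, so the figured bass is 42.

VII42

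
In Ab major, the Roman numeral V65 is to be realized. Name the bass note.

V in Ab major has root Eb; the chord is Eb-G-Bb-Db.
The figure 65 means first inversion — the third is in the bass.

G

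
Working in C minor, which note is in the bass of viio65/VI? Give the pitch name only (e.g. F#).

Bb

The applied chord viio65/VI is rooted on G: G-Bb-Db-Fb.
The figure 65 means first inversion — the third is in the bass.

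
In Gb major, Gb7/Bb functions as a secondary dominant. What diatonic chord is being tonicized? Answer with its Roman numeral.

The chord is a dominant seventh chord on Gb.
A dominant resolves down a perfect fifth: Gb → Cb. In Gb major, Cb is scale degree 4, i.e. IV.

IV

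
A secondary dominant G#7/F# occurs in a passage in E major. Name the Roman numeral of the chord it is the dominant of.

vi

The chord is a dominant seventh chord on G#.
A dominant resolves down a perfect fifth: G# → C#. In E major, C# is scale degree 6, i.e. vi.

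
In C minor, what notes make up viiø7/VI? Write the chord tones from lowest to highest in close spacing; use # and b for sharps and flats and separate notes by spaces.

G Bb Db F

viiø7/VI is a secondary leading-tone chord. The target VI is Ab in C minor; the applied chord is rooted a semitone below, on G.
Building a half-diminished seventh chord on G gives G-Bb-Db-F.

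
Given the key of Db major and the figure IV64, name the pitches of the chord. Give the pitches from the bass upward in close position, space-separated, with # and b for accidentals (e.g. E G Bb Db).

The numeral's case and figure indicate a major triad. In Db major its root, the fourth degree, is Gb.
That chord is spelled Gb-Bb-Db.
The figured bass 64 indicates second inversion, placing the fifth (Db) in the bass: Db-Gb-Bb.

Db Gb Bb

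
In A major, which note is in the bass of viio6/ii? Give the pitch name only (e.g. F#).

The applied chord viio6/ii is rooted on A#: A#-C#-E.
The figure 6 means first inversion — the third is in the bass.

C#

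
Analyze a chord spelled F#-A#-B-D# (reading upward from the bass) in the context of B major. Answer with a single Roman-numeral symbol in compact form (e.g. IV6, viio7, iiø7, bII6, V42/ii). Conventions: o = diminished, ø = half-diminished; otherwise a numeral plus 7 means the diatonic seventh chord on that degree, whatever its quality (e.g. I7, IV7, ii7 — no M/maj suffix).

Stacked in thirds the chord is B-D#-F#-A#: a major seventh chord on B.
In B major, B is the tonic; the diatonic major seventh chord there is I7.
With F# in the bass the chord is in second inversion, so the figured bass is 43.

I43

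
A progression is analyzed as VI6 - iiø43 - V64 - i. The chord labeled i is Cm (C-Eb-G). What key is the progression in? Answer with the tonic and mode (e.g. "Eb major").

The chord Cm is a minor triad rooted on C; its label is i.
If C is scale degree 1 and the mode makes that degree carry a minor triad, the tonic is C and the mode is minor.

C minor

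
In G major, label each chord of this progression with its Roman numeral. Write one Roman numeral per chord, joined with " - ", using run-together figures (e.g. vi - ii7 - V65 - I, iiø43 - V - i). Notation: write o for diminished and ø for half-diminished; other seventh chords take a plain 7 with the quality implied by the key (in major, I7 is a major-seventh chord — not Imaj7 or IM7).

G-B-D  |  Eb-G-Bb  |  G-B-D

G-B-D: major triad on G = scale degree 1 → I.
Eb-G-Bb is non-diatonic — bVI, a mixture chord from G minor.
G-B-D has root G, degree 1 in G major, so I.

I - bVI - I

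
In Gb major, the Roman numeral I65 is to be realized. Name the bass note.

Bb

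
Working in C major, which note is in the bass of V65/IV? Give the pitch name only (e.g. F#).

The applied chord V65/IV is rooted on C: C-E-G-Bb.
The figure 65 means first inversion — the third is in the bass.

E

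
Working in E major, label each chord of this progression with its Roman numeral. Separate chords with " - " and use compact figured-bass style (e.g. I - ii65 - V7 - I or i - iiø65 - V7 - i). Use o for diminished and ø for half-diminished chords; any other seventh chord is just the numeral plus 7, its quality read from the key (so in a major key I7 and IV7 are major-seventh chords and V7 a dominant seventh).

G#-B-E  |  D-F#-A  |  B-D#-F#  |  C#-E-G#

I6 - bVII - V - vi

G#-B-E: major triad on E = scale degree 1 → I6.
D-F#-A: D with this quality isn't in the key; it's bVII, borrowed from the parallel minor.
B-D#-F# has root B, degree 5 in E major, so V.
C#-E-G# has root C#, degree 6 in E major, so vi.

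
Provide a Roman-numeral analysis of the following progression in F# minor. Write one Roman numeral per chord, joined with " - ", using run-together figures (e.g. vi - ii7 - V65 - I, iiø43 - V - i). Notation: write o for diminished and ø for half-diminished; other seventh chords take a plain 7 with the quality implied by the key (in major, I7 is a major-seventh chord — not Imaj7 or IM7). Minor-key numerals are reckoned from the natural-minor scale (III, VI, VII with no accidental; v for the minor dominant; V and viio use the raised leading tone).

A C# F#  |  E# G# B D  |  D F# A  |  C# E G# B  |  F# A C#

A-C#-F# has root F#, degree 1 in F# minor, so i6.
E#-G#-B-D has root E#, degree 7 in F# minor, so viio7.
D-F#-A: root D is the submediant; major triad there is VI.
C#-E-G#-B: minor seventh chord on C# = scale degree 5 → v7.
F#-A-C#: minor triad on F# = scale degree 1 → i.

i6 - viio7 - VI - v7 - i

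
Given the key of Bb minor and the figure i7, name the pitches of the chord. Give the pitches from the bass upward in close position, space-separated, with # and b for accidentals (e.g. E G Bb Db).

The numeral's case and figure indicate a minor seventh chord. In Bb minor its root, the tonic, is Bb.
That chord is spelled Bb-Db-F-Ab.

Bb Db F Ab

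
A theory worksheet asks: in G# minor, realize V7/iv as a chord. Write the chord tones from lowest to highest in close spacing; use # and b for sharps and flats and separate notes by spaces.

V7/iv is a secondary dominant — the dominant seventh of iv. iv in G# minor is C#, so the applied chord's root is G#, a perfect fifth above.
Building a dominant seventh chord on G# gives G#-B#-D#-F#.

G# B# D# F#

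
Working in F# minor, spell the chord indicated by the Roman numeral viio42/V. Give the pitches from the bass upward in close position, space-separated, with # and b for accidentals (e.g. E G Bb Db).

A B# D# F#

viio42/V is a secondary leading-tone chord. The target V is C# in F# minor; the applied chord is rooted a semitone below, on B#.
Building a fully diminished seventh chord on B# gives B#-D#-F#-A.
The figured bass 42 indicates third inversion, placing the seventh (A) in the bass: A-B#-D#-F#.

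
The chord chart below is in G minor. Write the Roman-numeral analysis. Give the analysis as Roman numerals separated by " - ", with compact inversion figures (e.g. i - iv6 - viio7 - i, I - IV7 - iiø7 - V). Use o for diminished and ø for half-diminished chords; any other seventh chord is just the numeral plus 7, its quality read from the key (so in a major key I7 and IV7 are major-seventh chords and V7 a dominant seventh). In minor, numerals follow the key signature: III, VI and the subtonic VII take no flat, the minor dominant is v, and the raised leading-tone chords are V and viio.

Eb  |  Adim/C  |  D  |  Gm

VI - iio6 - V - i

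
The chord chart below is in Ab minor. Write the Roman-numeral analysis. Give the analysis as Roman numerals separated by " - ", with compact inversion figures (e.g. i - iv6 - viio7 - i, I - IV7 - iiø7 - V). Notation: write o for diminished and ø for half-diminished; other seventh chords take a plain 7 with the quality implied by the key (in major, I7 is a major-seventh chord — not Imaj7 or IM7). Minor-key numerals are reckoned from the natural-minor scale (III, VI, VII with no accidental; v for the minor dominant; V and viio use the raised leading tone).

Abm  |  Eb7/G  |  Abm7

Abm: minor triad on Ab = scale degree 1 → i.
Eb7/G: root Eb is the dominant; dominant seventh chord there is V65.
Abm7: root Ab is the tonic; minor seventh chord there is i7.

i - V65 - i7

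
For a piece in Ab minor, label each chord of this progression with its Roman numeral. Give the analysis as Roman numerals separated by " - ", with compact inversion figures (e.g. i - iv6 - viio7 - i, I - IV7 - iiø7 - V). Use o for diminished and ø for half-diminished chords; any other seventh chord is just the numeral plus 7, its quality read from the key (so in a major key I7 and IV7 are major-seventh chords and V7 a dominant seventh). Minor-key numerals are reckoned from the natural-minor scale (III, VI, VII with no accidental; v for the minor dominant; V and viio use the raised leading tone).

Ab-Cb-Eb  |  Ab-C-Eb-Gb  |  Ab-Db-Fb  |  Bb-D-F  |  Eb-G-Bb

Ab-Cb-Eb has root Ab, degree 1 in Ab minor, so i.
Ab-C-Eb-Gb: chromatic; Ab is V of iv, so V7/iv.
Ab-Db-Fb: root Db is the subdominant; minor triad there is iv64.
Bb-D-F: a major triad on Bb, the applied dominant of V → V/V.
Eb-G-Bb has root Eb, degree 5 in Ab minor, so V.

i - V7/iv - iv64 - V/V - V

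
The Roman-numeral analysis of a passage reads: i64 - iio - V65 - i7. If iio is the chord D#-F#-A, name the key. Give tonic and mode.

The chord D#dim is a diminished triad rooted on D#; its label is iio.
Counting down one scale step from D# places the tonic on C#; a diminished triad on degree 2 is diatonic only in minor.

C# minor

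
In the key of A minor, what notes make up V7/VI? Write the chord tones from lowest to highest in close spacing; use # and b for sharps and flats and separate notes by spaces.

V7/VI is a secondary dominant — the dominant seventh of VI. VI in A minor is F, so the applied chord's root is C, a perfect fifth above.
Building a dominant seventh chord on C gives C-E-G-Bb.

C E G Bb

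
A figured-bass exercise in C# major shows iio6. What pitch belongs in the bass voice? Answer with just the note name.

iio in C# major has root D#; the chord is D#-F#-A.
The figure 6 means first inversion — the third is in the bass.

F#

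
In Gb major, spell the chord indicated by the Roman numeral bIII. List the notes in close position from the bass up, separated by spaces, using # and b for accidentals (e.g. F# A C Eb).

Scale degree 3 in Gb major is Bb; lowering it a half step gives Bbb. bIII is a major triad on the lowered third degree, borrowed from the parallel minor.
So the chord is Bbb-Db-Fb, a major triad.

Bbb Db Fb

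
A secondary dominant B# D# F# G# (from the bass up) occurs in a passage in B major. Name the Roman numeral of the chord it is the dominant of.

The chord is a dominant seventh chord on G#.
A dominant resolves down a perfect fifth: G# → C#. In B major, C# is scale degree 2, i.e. ii.

ii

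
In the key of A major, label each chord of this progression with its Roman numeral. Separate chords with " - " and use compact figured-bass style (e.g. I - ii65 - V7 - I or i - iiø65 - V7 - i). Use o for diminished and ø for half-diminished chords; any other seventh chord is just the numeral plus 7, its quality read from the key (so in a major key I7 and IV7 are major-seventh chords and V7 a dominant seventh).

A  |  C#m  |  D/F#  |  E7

I - iii - IV6 - V7

A: root A is the tonic; major triad there is I.
C#m has root C#, degree 3 in A major, so iii.
D/F#: major triad on D = scale degree 4 → IV6.
E7 has root E, degree 5 in A major, so V7.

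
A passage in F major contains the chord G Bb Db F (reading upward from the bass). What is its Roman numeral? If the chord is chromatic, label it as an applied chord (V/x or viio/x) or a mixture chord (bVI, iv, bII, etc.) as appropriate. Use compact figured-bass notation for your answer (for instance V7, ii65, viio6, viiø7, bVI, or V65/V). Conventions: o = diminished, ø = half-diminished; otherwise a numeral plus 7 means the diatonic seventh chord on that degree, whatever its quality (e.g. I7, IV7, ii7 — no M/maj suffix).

iiø7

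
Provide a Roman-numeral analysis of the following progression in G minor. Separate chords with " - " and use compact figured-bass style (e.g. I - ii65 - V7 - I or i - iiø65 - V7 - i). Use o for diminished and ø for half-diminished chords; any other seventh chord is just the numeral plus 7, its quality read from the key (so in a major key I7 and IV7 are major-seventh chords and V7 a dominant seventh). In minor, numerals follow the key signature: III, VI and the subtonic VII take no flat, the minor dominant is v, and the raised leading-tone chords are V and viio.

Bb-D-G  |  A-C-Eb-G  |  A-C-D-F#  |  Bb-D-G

i6 - iiø7 - V43 - i6

Bb-D-G: root G is the tonic; minor triad there is i6.
A-C-Eb-G has root A, degree 2 in G minor, so iiø7.
A-C-D-F#: root D is the dominant; dominant seventh chord there is V43.
Bb-D-G has root G, degree 1 in G minor, so i6.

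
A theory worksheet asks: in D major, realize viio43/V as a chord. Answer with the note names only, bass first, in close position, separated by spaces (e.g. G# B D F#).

The slash marks an applied leading-tone chord: viio of V. In D major, V is A, so the leading tone to it is G#, a half step below.
Building a fully diminished seventh chord on G# gives G#-B-D-F.
The figured bass 43 indicates second inversion, placing the fifth (D) in the bass: D-F-G#-B.

D F G# B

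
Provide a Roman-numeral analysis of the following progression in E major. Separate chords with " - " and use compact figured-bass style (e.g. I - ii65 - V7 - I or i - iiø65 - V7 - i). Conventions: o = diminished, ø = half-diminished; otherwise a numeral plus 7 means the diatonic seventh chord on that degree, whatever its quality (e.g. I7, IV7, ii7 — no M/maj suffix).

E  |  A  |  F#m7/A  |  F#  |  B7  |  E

E: major triad on E = scale degree 1 → I.
A: root A is the subdominant; major triad there is IV.
F#m7/A: minor seventh chord on F# = scale degree 2 → ii65.
F#: chromatic; F# is V of V, so V/V.
B7: root B is the dominant; dominant seventh chord there is V7.
E: major triad on E = scale degree 1 → I.

I - IV - ii65 - V/V - V7 - I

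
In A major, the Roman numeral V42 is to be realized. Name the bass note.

V in A major has root E; the chord is E-G#-B-D.
The figure 42 means third inversion — the seventh is in the bass.

D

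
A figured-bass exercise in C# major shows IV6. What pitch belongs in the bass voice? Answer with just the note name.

A#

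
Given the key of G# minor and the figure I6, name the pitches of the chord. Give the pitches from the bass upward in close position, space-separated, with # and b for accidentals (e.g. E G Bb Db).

B# D# G#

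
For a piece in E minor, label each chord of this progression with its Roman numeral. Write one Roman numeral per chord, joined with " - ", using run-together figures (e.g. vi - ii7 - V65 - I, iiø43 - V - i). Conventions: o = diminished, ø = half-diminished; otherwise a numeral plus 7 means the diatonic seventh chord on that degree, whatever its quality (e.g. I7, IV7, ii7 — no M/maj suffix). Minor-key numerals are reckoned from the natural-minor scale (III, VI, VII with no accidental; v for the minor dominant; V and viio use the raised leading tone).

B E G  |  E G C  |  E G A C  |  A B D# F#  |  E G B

B-E-G has root E, degree 1 in E minor, so i64.
E-G-C has root C, degree 6 in E minor, so VI6.
E-G-A-C: minor seventh chord on A = scale degree 4 → iv43.
A-B-D#-F# has root B, degree 5 in E minor, so V42.
E-G-B has root E, degree 1 in E minor, so i.

i64 - VI6 - iv43 - V42 - i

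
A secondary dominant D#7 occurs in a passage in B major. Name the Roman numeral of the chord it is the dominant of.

vi

The chord is a dominant seventh chord on D#.
A dominant resolves down a perfect fifth: D# → G#. In B major, G# is scale degree 6, i.e. vi.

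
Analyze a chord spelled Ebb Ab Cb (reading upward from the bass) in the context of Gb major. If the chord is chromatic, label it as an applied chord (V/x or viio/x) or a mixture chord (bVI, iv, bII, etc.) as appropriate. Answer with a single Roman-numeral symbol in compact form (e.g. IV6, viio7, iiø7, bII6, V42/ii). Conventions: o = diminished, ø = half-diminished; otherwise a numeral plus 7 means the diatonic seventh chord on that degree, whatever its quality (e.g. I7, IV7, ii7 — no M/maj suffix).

The pitches Ab-Cb-Ebb form a diminished triad rooted on Ab.
Ab is the second degree of Gb major. This is the diminished supertonic triad, borrowed from the parallel minor.
With Ebb in the bass the chord is in second inversion, so the figured bass is 64.

iio64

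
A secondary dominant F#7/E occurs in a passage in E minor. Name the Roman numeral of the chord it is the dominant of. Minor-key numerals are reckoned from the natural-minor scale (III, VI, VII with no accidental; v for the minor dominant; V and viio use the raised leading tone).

V

The chord is a dominant seventh chord on F#.
A dominant resolves down a perfect fifth: F# → B. In E minor, B is scale degree 5, i.e. V.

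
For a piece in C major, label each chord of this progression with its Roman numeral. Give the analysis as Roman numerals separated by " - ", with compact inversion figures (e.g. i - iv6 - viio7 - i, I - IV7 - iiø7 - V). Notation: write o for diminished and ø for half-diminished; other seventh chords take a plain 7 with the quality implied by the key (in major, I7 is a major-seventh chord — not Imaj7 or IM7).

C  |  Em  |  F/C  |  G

I - iii - IV64 - V

C: major triad on C = scale degree 1 → I.
Em: root E is the mediant; minor triad there is iii.
F/C: root F is the subdominant; major triad there is IV64.
G has root G, degree 5 in C major, so V.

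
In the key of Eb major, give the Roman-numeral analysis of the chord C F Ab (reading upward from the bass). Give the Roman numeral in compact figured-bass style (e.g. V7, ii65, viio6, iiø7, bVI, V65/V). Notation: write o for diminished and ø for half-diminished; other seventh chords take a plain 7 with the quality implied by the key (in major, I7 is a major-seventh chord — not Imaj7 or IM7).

ii64

Stacked in thirds the chord is F-Ab-C: a minor triad on F.
F is scale degree 2 in Eb major, and a minor triad on that degree is written ii.
With C in the bass the chord is in second inversion, so the figured bass is 64.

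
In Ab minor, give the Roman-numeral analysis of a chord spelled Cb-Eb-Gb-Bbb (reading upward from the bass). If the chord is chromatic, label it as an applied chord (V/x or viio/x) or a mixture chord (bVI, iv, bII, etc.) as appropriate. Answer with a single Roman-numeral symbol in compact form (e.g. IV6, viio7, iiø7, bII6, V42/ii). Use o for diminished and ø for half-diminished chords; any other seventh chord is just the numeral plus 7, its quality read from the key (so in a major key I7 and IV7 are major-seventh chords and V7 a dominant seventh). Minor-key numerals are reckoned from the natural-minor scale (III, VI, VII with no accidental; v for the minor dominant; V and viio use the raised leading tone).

V7/VI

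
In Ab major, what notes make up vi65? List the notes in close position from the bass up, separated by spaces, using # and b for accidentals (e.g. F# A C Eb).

The numeral's case and figure indicate a minor seventh chord. In Ab major its root, the submediant, is F.
Stacking thirds from F gives F-Ab-C-Eb.
The figured bass 65 indicates first inversion, placing the third (Ab) in the bass: Ab-C-Eb-F.

Ab C Eb F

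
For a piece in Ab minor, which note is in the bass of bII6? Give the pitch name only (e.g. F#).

Db

bII in Ab minor has root Bbb; the chord is Bbb-Db-Fb.
The figure 6 means first inversion — the third is in the bass.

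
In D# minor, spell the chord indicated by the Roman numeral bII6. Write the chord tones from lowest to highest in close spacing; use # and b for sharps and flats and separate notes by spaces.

G# B E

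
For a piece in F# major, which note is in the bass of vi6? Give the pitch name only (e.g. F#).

F#

vi in F# major has root D#; the chord is D#-F#-A#.
The figure 6 means first inversion — the third is in the bass.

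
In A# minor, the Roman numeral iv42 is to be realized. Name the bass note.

iv in A# minor has root D#; the chord is D#-F#-A#-C#.
The figure 42 means third inversion — the seventh is in the bass.

C#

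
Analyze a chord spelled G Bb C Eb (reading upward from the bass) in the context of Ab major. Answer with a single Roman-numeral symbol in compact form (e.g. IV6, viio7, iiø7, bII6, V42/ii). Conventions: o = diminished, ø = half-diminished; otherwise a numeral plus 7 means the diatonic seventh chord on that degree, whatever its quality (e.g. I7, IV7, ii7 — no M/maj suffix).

iii43

Stacked in thirds the chord is C-Eb-G-Bb: a minor seventh chord on C.
In Ab major, C is the mediant; the diatonic minor seventh chord there is iii7.
With G in the bass the chord is in second inversion, so the figured bass is 43.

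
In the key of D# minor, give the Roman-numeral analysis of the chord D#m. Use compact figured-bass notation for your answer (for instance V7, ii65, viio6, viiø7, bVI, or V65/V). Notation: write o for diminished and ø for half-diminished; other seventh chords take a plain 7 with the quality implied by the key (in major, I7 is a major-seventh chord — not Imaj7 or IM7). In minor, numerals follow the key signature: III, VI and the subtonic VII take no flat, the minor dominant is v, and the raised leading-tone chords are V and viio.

Stacked in thirds the chord is D#-F#-A#: a minor triad on D#.
D# is scale degree 1 in D# minor, and a minor triad on that degree is written i.

i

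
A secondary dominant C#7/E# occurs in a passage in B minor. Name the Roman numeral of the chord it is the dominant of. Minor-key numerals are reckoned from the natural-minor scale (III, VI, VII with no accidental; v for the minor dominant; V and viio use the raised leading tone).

The chord is a dominant seventh chord on C#.
A dominant resolves down a perfect fifth: C# → F#. In B minor, F# is scale degree 5, i.e. V.

V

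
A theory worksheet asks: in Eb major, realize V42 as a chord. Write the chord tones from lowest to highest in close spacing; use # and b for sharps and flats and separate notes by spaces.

The numeral's case and figure indicate a dominant seventh chord. In Eb major its root, the fifth degree, is Bb.
Stacking thirds from Bb gives Bb-D-F-Ab.
The figured bass 42 indicates third inversion, placing the seventh (Ab) in the bass: Ab-Bb-D-F.

Ab Bb D F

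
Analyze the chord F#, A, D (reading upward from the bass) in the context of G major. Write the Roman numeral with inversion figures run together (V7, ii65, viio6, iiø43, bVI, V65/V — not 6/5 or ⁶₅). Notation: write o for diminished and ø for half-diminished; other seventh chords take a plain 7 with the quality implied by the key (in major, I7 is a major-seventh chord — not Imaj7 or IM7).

Stacked in thirds the chord is D-F#-A: a major triad on D.
D is scale degree 5 in G major, and a major triad on that degree is written V.
With F# in the bass the chord is in first inversion, so the figured bass is 6.

V6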